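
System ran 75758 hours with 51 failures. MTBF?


Formula: MTBF = Total operating time / Number of failures
MTBF = 75758 / 51
MTBF = 1485.45 hours

1485.45 hours


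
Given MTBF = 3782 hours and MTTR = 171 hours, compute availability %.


Availability = MTBF / (MTBF + MTTR)
Availability = 3782 / (3782 + 171)
Availability = 3782 / 3953
Availability = 95.6742%

95.6742%


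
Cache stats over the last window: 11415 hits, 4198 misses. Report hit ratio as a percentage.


Formula: hit rate = hits / (hits + misses) * 100
hit rate = 11415 / (11415 + 4198) * 100
hit rate = 11415 / 15613 * 100
hit rate = 73.11%

73.11%


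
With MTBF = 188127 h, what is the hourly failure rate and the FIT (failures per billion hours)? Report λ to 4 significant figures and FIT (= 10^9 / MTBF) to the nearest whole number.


Formula: λ = 1 / MTBF; FIT = λ × 1e9 = 1e9 / MTBF
λ = 1 / 188127 ≈ 5.316e-06 failures/hour
FIT = 1e9 / 188127 ≈ 5316 failures per 1e9 hours (nearest whole number)

λ = 5.316e-06 /h, FIT = 5316


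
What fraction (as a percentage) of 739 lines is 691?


Coverage = covered / total * 100
Coverage = 691 / 739 * 100
Coverage = 93.5%

93.5%


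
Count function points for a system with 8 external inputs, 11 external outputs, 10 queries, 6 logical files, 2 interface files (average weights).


UFP = EI*4 + EO*5 + EQ*4 + ILF*10 + EIF*7
UFP = 8*4 + 11*5 + 10*4 + 6*10 + 2*7
UFP = 32 + 55 + 40 + 60 + 14
UFP = 201

201


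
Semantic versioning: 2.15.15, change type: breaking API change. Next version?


Current: 2.15.15
Change category: 'breaking API change' → major bump
SemVer rule: major bump → increment MAJOR, reset MINOR and PATCH to 0
New: 3.0.0

3.0.0


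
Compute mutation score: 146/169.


Mutation score = killed / total * 100
Mutation score = 146 / 169 * 100
Mutation score = 86.39%

86.39%


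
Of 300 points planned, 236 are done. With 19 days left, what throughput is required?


Formula: Required rate = Remaining points / Days left
Remaining = 300 - 236 = 64 points
Required rate = 64 / 19 = 3.37 points/day

3.37 points/day


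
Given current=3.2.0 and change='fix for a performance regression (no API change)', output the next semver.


Current: 3.2.0
Change category: 'fix for a performance regression (no API change)' → patch bump
SemVer rule: patch bump → increment PATCH (MAJOR and MINOR unchanged)
New: 3.2.1

3.2.1


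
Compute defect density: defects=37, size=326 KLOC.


Defect density = defects / KLOC
Defect density = 37 / 326
Defect density = 0.113 defects/KLOC

0.113 defects/KLOC


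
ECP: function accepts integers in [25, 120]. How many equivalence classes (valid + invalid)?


Valid range: [25, 120]
Class 1: x < 25 — invalid
Class 2: 25 ≤ x ≤ 120 — valid
Class 3: x > 120 — invalid
Total equivalence classes: 3

3 equivalence classes


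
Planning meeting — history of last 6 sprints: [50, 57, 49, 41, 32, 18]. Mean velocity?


Formula: Avg velocity = Total points / Number of sprints
Points: [50, 57, 49, 41, 32, 18]
Sum = 50 + 57 + 49 + 41 + 32 + 18 = 247
Avg velocity = 247 / 6 = 41.17 points/sprint

41.17 points/sprint


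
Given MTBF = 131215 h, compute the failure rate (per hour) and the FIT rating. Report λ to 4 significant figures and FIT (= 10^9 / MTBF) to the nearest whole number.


Formula: λ = 1 / MTBF; FIT = λ × 1e9 = 1e9 / MTBF
λ = 1 / 131215 ≈ 7.621e-06 failures/hour
FIT = 1e9 / 131215 ≈ 7621 failures per 1e9 hours (nearest whole number)

λ = 7.621e-06 /h, FIT = 7621


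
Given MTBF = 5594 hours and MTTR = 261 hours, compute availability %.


Availability = MTBF / (MTBF + MTTR)
Availability = 5594 / (5594 + 261)
Availability = 5594 / 5855
Availability = 95.5423%

95.5423%


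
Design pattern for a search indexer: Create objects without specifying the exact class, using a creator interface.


This matches the Factory Method pattern

Factory Method


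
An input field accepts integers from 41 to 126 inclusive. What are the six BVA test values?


Range: [41, 126]
Boundaries: just below min, min, min+1, max-1, max, just above max
Values: [40, 41, 42, 125, 126, 127]

[40, 41, 42, 125, 126, 127]


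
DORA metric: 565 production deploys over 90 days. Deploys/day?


Formula: deployments per day = releases / days
= 565 / 90
= 6.278 deploys/day
(equivalently, 43.94 deploys/week)

6.278 deploys/day


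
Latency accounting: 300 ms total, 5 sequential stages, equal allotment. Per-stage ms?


Formula: per_stage = total_budget / stages
per_stage = 300 / 5
per_stage = 60.0 ms

60.0 ms


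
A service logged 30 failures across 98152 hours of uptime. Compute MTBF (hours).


Formula: MTBF = Total operating time / Number of failures
MTBF = 98152 / 30
MTBF = 3271.73 hours

3271.73 hours


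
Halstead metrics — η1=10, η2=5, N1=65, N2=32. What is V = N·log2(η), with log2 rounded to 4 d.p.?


Formula: V = N * log2(η), where N = N1 + N2 and η = η1 + η2
η = 10 + 5 = 15
N = 65 + 32 = 97
log2(15) ≈ 3.9069
V = 97 * 3.9069 = 378.97

378.97


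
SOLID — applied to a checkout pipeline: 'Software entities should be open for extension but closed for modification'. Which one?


This describes the Open/Closed Principle (OCP)

Open/Closed Principle (OCP)


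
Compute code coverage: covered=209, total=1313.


Coverage = covered / total * 100
Coverage = 209 / 1313 * 100
Coverage = 15.92%

15.92%


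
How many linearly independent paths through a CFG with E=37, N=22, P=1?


Formula: V(G) = E - N + 2P
V(G) = 37 - 22 + 2*1
V(G) = 15 + 2
V(G) = 17

17


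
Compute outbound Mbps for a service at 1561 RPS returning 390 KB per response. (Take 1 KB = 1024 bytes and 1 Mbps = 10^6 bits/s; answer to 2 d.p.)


Formula: Mbps = payload_bytes * RPS * 8 / 1e6
Payload per request = 390 KB = 390 * 1024 = 399360 bytes
Total bytes/sec = 399360 * 1561 = 623400960
Total bits/sec = 623400960 * 8 = 4987207680
Mbps = 4987207680 / 1e6 = 4987.21

4987.21 Mbps


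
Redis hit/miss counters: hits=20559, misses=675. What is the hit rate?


Formula: hit rate = hits / (hits + misses) * 100
hit rate = 20559 / (20559 + 675) * 100
hit rate = 20559 / 21234 * 100
hit rate = 96.82%

96.82%


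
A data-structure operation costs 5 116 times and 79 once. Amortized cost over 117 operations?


Formula: Amortized cost = Total cost / Operations
Total cost = (116 * 5) + (1 * 79)
Total cost = 580 + 79 = 659
Amortized = 659 / 117 = 5.6325

5.6325


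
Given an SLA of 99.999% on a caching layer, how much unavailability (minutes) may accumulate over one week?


Formula: allowed downtime = period * (100 - SLA) / 100
Period (week) = 10080 minutes
Unavailability fraction = (100 - 99.999) / 100
Allowed downtime = 10080 * (100 - 99.999) / 100
Allowed downtime = 0.1008 minutes

0.1008 minutes


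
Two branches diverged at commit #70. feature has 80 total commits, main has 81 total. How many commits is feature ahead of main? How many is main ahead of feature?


Common ancestor: commit #70
feature commits after divergence: 80 - 70 = 10
main commits after divergence: 81 - 70 = 11
feature is 10 commits ahead of main
main is 11 commits ahead of feature

feature ahead: 10, main ahead: 11


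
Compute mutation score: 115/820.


Mutation score = killed / total * 100
Mutation score = 115 / 820 * 100
Mutation score = 14.02%

14.02%


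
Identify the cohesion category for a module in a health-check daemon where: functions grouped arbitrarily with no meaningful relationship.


Reasoning: Worst: random grouping
Type: Coincidental cohesion

Coincidental cohesion


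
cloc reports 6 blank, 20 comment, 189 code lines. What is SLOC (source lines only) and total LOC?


Total LOC = blank + comment + code
Total LOC = 6 + 20 + 189 = 215
SLOC (source only) = code = 189

Total LOC: 215, SLOC: 189


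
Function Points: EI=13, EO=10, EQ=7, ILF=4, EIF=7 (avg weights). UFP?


UFP = EI*4 + EO*5 + EQ*4 + ILF*10 + EIF*7
UFP = 13*4 + 10*5 + 7*4 + 4*10 + 7*7
UFP = 52 + 50 + 28 + 40 + 49
UFP = 219

219


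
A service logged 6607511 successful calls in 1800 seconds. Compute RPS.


Formula: throughput = requests / seconds
throughput = 6607511 / 1800
throughput = 3670.84 requests/second

3670.84 requests/second


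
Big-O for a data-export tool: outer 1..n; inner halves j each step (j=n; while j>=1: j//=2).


Reasoning: n times log n
Complexity: O(n log n)

O(n log n)


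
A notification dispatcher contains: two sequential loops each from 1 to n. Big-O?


Reasoning: sequential dominates: O(n) + O(n) = O(n)
Complexity: O(n)

O(n)


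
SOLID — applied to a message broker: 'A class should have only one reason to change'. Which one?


This describes the Single Responsibility Principle (SRP)

Single Responsibility Principle (SRP)


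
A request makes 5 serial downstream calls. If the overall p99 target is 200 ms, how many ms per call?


Formula: per_stage = total_budget / stages
per_stage = 200 / 5
per_stage = 40.0 ms

40.0 ms


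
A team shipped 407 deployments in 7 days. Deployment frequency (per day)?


Formula: deployments per day = releases / days
= 407 / 7
= 58.143 deploys/day
(equivalently, 407.0 deploys/week)

58.143 deploys/day


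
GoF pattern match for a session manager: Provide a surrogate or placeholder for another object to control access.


This matches the Proxy pattern

Proxy


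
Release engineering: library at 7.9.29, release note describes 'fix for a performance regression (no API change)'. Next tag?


Current: 7.9.29
Change category: 'fix for a performance regression (no API change)' → patch bump
SemVer rule: patch bump → increment PATCH (MAJOR and MINOR unchanged)
New: 7.9.30

7.9.30


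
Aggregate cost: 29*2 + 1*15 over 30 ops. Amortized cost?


Formula: Amortized cost = Total cost / Operations
Total cost = (29 * 2) + (1 * 15)
Total cost = 58 + 15 = 73
Amortized = 73 / 30 = 2.4333

2.4333


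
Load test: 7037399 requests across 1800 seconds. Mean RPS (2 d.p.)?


Formula: throughput = requests / seconds
throughput = 7037399 / 1800
throughput = 3909.67 requests/second

3909.67 requests/second


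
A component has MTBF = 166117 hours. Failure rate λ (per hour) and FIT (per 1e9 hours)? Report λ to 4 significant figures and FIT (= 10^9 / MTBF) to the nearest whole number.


Formula: λ = 1 / MTBF; FIT = λ × 1e9 = 1e9 / MTBF
λ = 1 / 166117 ≈ 6.020e-06 failures/hour
FIT = 1e9 / 166117 ≈ 6020 failures per 1e9 hours (nearest whole number)

λ = 6.020e-06 /h, FIT = 6020


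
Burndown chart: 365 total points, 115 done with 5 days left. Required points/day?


Formula: Required rate = Remaining points / Days left
Remaining = 365 - 115 = 250 points
Required rate = 250 / 5 = 50.0 points/day

50.0 points/day


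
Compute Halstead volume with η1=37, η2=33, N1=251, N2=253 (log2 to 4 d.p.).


Formula: V = N * log2(η), where N = N1 + N2 and η = η1 + η2
η = 37 + 33 = 70
N = 251 + 253 = 504
log2(70) ≈ 6.1293
V = 504 * 6.1293 = 3089.17

3089.17


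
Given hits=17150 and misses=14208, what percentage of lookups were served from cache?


Formula: hit rate = hits / (hits + misses) * 100
hit rate = 17150 / (17150 + 14208) * 100
hit rate = 17150 / 31358 * 100
hit rate = 54.69%

54.69%


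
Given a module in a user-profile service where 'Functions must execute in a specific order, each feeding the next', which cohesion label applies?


Reasoning: Output of one is input to next
Type: Sequential cohesion

Sequential cohesion


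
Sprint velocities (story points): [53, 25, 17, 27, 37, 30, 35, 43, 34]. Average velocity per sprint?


Formula: Avg velocity = Total points / Number of sprints
Points: [53, 25, 17, 27, 37, 30, 35, 43, 34]
Sum = 53 + 25 + 17 + 27 + 37 + 30 + 35 + 43 + 34 = 301
Avg velocity = 301 / 9 = 33.44 points/sprint

33.44 points/sprint


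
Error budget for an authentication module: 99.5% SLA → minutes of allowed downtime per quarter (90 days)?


Formula: allowed downtime = period * (100 - SLA) / 100
Period (quarter (90 days)) = 129600 minutes
Unavailability fraction = (100 - 99.5) / 100
Allowed downtime = 129600 * (100 - 99.5) / 100
Allowed downtime = 648.0 minutes

648.0 minutes


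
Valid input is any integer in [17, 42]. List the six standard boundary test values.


Range: [17, 42]
Boundaries: just below min, min, min+1, max-1, max, just above max
Values: [16, 17, 18, 41, 42, 43]

[16, 17, 18, 41, 42, 43]


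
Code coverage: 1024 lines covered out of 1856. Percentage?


Coverage = covered / total * 100
Coverage = 1024 / 1856 * 100
Coverage = 55.17%

55.17%


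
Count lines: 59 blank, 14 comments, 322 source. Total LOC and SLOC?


Total LOC = blank + comment + code
Total LOC = 59 + 14 + 322 = 395
SLOC (source only) = code = 322

Total LOC: 395, SLOC: 322


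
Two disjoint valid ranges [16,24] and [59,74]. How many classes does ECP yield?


Valid ranges: [16,24] and [59,74]
Class 1: x < 16 — invalid
Class 2: 16 ≤ x ≤ 24 — valid
Class 3: 24 < x < 59 — invalid (gap between ranges)
Class 4: 59 ≤ x ≤ 74 — valid
Class 5: x > 74 — invalid
Total equivalence classes: 5

5 equivalence classes


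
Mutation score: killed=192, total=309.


Mutation score = killed / total * 100
Mutation score = 192 / 309 * 100
Mutation score = 62.14%

62.14%


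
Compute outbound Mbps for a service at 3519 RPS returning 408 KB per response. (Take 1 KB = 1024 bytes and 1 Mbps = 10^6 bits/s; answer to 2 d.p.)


Formula: Mbps = payload_bytes * RPS * 8 / 1e6
Payload per request = 408 KB = 408 * 1024 = 417792 bytes
Total bytes/sec = 417792 * 3519 = 1470210048
Total bits/sec = 1470210048 * 8 = 11761680384
Mbps = 11761680384 / 1e6 = 11761.68

11761.68 Mbps


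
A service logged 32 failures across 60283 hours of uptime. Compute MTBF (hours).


Formula: MTBF = Total operating time / Number of failures
MTBF = 60283 / 32
MTBF = 1883.84 hours

1883.84 hours


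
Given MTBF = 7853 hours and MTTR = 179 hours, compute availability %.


Availability = MTBF / (MTBF + MTTR)
Availability = 7853 / (7853 + 179)
Availability = 7853 / 8032
Availability = 97.7714%

97.7714%


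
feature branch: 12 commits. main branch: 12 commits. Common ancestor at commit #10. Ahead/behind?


Common ancestor: commit #10
feature commits after divergence: 12 - 10 = 2
main commits after divergence: 12 - 10 = 2
feature is 2 commits ahead of main
main is 2 commits ahead of feature

feature ahead: 2, main ahead: 2


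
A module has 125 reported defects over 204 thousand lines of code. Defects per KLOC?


Defect density = defects / KLOC
Defect density = 125 / 204
Defect density = 0.613 defects/KLOC

0.613 defects/KLOC


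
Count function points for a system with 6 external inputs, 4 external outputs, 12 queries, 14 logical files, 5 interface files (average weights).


UFP = EI*4 + EO*5 + EQ*4 + ILF*10 + EIF*7
UFP = 6*4 + 4*5 + 12*4 + 14*10 + 5*7
UFP = 24 + 20 + 48 + 140 + 35
UFP = 267

267


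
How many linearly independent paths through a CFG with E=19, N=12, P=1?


Formula: V(G) = E - N + 2P
V(G) = 19 - 12 + 2*1
V(G) = 7 + 2
V(G) = 9

9


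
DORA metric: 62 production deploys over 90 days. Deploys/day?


Formula: deployments per day = releases / days
= 62 / 90
= 0.689 deploys/day
(equivalently, 4.82 deploys/week)

0.689 deploys/day


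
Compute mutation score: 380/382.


Mutation score = killed / total * 100
Mutation score = 380 / 382 * 100
Mutation score = 99.48%

99.48%


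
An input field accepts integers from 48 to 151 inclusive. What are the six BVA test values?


Range: [48, 151]
Boundaries: just below min, min, min+1, max-1, max, just above max
Values: [47, 48, 49, 150, 151, 152]

[47, 48, 49, 150, 151, 152]


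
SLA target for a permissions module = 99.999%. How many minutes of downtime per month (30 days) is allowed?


Formula: allowed downtime = period * (100 - SLA) / 100
Period (month (30 days)) = 43200 minutes
Unavailability fraction = (100 - 99.999) / 100
Allowed downtime = 43200 * (100 - 99.999) / 100
Allowed downtime = 0.432 minutes

0.432 minutes


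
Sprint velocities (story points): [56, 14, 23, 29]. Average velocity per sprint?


Formula: Avg velocity = Total points / Number of sprints
Points: [56, 14, 23, 29]
Sum = 56 + 14 + 23 + 29 = 122
Avg velocity = 122 / 4 = 30.5 points/sprint

30.5 points/sprint


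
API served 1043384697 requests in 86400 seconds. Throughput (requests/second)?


Formula: throughput = requests / seconds
throughput = 1043384697 / 86400
throughput = 12076.21 requests/second

12076.21 requests/second


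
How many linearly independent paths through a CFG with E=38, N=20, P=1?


Formula: V(G) = E - N + 2P
V(G) = 38 - 20 + 2*1
V(G) = 18 + 2
V(G) = 20

20


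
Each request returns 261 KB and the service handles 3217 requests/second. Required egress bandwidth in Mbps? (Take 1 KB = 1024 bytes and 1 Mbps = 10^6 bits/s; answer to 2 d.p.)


Formula: Mbps = payload_bytes * RPS * 8 / 1e6
Payload per request = 261 KB = 261 * 1024 = 267264 bytes
Total bytes/sec = 267264 * 3217 = 859788288
Total bits/sec = 859788288 * 8 = 6878306304
Mbps = 6878306304 / 1e6 = 6878.31

6878.31 Mbps


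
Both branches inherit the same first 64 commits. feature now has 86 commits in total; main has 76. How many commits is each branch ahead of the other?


Common ancestor: commit #64
feature commits after divergence: 86 - 64 = 22
main commits after divergence: 76 - 64 = 12
feature is 22 commits ahead of main
main is 12 commits ahead of feature

feature ahead: 22, main ahead: 12


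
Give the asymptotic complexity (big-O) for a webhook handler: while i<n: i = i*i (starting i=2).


Reasoning: squaring drives double-exponential growth; iterations ~ log log n
Complexity: O(log log n)

O(log log n)


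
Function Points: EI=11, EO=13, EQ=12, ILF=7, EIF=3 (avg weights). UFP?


UFP = EI*4 + EO*5 + EQ*4 + ILF*10 + EIF*7
UFP = 11*4 + 13*5 + 12*4 + 7*10 + 3*7
UFP = 44 + 65 + 48 + 70 + 21
UFP = 248

248


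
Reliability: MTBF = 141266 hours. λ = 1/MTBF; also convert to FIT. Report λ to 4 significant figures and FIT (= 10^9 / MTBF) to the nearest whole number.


Formula: λ = 1 / MTBF; FIT = λ × 1e9 = 1e9 / MTBF
λ = 1 / 141266 ≈ 7.079e-06 failures/hour
FIT = 1e9 / 141266 ≈ 7079 failures per 1e9 hours (nearest whole number)

λ = 7.079e-06 /h, FIT = 7079


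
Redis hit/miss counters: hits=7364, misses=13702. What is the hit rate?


Formula: hit rate = hits / (hits + misses) * 100
hit rate = 7364 / (7364 + 13702) * 100
hit rate = 7364 / 21066 * 100
hit rate = 34.96%

34.96%


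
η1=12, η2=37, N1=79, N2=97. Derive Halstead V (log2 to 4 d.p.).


Formula: V = N * log2(η), where N = N1 + N2 and η = η1 + η2
η = 12 + 37 = 49
N = 79 + 97 = 176
log2(49) ≈ 5.6147
V = 176 * 5.6147 = 988.19

988.19


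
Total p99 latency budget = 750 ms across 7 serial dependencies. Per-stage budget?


Formula: per_stage = total_budget / stages
per_stage = 750 / 7
per_stage = 107.14 ms

107.14 ms


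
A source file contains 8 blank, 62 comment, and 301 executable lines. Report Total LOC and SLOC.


Total LOC = blank + comment + code
Total LOC = 8 + 62 + 301 = 371
SLOC (source only) = code = 301

Total LOC: 371, SLOC: 301


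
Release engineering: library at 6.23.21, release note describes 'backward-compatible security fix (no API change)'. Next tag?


Current: 6.23.21
Change category: 'backward-compatible security fix (no API change)' → patch bump
SemVer rule: patch bump → increment PATCH (MAJOR and MINOR unchanged)
New: 6.23.22

6.23.22


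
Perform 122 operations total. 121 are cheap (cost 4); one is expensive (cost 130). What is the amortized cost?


Formula: Amortized cost = Total cost / Operations
Total cost = (121 * 4) + (1 * 130)
Total cost = 484 + 130 = 614
Amortized = 614 / 122 = 5.0328

5.0328


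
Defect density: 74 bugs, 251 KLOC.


Defect density = defects / KLOC
Defect density = 74 / 251
Defect density = 0.295 defects/KLOC

0.295 defects/KLOC


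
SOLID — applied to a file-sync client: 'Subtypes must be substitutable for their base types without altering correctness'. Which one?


This describes the Liskov Substitution Principle (LSP)

Liskov Substitution Principle (LSP)


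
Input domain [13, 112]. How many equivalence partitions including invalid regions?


Valid range: [13, 112]
Class 1: x < 13 — invalid
Class 2: 13 ≤ x ≤ 112 — valid
Class 3: x > 112 — invalid
Total equivalence classes: 3

3 equivalence classes


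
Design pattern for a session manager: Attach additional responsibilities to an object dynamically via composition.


This matches the Decorator pattern

Decorator


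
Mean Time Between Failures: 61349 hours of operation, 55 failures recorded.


Formula: MTBF = Total operating time / Number of failures
MTBF = 61349 / 55
MTBF = 1115.44 hours

1115.44 hours


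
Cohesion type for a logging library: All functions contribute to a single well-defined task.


Reasoning: Best: single purpose
Type: Functional cohesion

Functional cohesion


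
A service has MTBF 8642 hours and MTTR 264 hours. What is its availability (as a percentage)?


Availability = MTBF / (MTBF + MTTR)
Availability = 8642 / (8642 + 264)
Availability = 8642 / 8906
Availability = 97.0357%

97.0357%


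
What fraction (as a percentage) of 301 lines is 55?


Coverage = covered / total * 100
Coverage = 55 / 301 * 100
Coverage = 18.27%

18.27%


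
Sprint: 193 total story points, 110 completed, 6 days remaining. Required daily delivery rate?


Formula: Required rate = Remaining points / Days left
Remaining = 193 - 110 = 83 points
Required rate = 83 / 6 = 13.83 points/day

13.83 points/day


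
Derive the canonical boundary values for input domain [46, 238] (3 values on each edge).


Range: [46, 238]
Boundaries: just below min, min, min+1, max-1, max, just above max
Values: [45, 46, 47, 237, 238, 239]

[45, 46, 47, 237, 238, 239]


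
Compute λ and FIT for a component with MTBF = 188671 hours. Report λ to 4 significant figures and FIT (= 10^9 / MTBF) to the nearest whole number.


Formula: λ = 1 / MTBF; FIT = λ × 1e9 = 1e9 / MTBF
λ = 1 / 188671 ≈ 5.300e-06 failures/hour
FIT = 1e9 / 188671 ≈ 5300 failures per 1e9 hours (nearest whole number)

λ = 5.300e-06 /h, FIT = 5300


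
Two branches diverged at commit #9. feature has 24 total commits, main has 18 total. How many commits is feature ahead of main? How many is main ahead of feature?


Common ancestor: commit #9
feature commits after divergence: 24 - 9 = 15
main commits after divergence: 18 - 9 = 9
feature is 15 commits ahead of main
main is 9 commits ahead of feature

feature ahead: 15, main ahead: 9


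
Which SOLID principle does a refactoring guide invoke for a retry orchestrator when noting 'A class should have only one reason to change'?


This describes the Single Responsibility Principle (SRP)

Single Responsibility Principle (SRP)


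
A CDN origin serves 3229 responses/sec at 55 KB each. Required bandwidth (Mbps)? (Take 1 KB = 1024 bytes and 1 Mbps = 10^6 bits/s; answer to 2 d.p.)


Formula: Mbps = payload_bytes * RPS * 8 / 1e6
Payload per request = 55 KB = 55 * 1024 = 56320 bytes
Total bytes/sec = 56320 * 3229 = 181857280
Total bits/sec = 181857280 * 8 = 1454858240
Mbps = 1454858240 / 1e6 = 1454.86

1454.86 Mbps


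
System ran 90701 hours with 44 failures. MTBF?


Formula: MTBF = Total operating time / Number of failures
MTBF = 90701 / 44
MTBF = 2061.39 hours

2061.39 hours


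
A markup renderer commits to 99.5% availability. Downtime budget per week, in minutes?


Formula: allowed downtime = period * (100 - SLA) / 100
Period (week) = 10080 minutes
Unavailability fraction = (100 - 99.5) / 100
Allowed downtime = 10080 * (100 - 99.5) / 100
Allowed downtime = 50.4 minutes

50.4 minutes


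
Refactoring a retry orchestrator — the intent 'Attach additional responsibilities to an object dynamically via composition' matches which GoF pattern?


This matches the Decorator pattern

Decorator


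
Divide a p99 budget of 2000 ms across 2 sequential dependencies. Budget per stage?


Formula: per_stage = total_budget / stages
per_stage = 2000 / 2
per_stage = 1000.0 ms

1000.0 ms


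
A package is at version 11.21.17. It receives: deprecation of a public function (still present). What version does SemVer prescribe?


Current: 11.21.17
Change category: 'deprecation of a public function (still present)' → minor bump
SemVer rule: minor bump → increment MINOR, reset PATCH to 0 (MAJOR unchanged)
New: 11.22.0

11.22.0


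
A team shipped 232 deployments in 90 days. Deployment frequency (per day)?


Formula: deployments per day = releases / days
= 232 / 90
= 2.578 deploys/day
(equivalently, 18.04 deploys/week)

2.578 deploys/day


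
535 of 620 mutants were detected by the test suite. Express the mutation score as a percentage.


Mutation score = killed / total * 100
Mutation score = 535 / 620 * 100
Mutation score = 86.29%

86.29%


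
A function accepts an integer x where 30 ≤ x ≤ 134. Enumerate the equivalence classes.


Valid range: [30, 134]
Class 1: x < 30 — invalid
Class 2: 30 ≤ x ≤ 134 — valid
Class 3: x > 134 — invalid
Total equivalence classes: 3

3 equivalence classes


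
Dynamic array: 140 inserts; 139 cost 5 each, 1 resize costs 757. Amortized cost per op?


Formula: Amortized cost = Total cost / Operations
Total cost = (139 * 5) + (1 * 757)
Total cost = 695 + 757 = 1452
Amortized = 1452 / 140 = 10.3714

10.3714


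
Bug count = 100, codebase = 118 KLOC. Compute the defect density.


Defect density = defects / KLOC
Defect density = 100 / 118
Defect density = 0.847 defects/KLOC

0.847 defects/KLOC


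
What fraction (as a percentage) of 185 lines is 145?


Coverage = covered / total * 100
Coverage = 145 / 185 * 100
Coverage = 78.38%

78.38%


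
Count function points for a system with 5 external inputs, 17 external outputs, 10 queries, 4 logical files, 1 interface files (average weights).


UFP = EI*4 + EO*5 + EQ*4 + ILF*10 + EIF*7
UFP = 5*4 + 17*5 + 10*4 + 4*10 + 1*7
UFP = 20 + 85 + 40 + 40 + 7
UFP = 192

192


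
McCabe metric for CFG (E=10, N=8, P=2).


Formula: V(G) = E - N + 2P
V(G) = 10 - 8 + 2*2
V(G) = 2 + 4
V(G) = 6

6


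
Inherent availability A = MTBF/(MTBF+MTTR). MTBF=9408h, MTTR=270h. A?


Availability = MTBF / (MTBF + MTTR)
Availability = 9408 / (9408 + 270)
Availability = 9408 / 9678
Availability = 97.2102%

97.2102%


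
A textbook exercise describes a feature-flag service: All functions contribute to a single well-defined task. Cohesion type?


Reasoning: Best: single purpose
Type: Functional cohesion

Functional cohesion


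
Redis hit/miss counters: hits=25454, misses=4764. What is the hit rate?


Formula: hit rate = hits / (hits + misses) * 100
hit rate = 25454 / (25454 + 4764) * 100
hit rate = 25454 / 30218 * 100
hit rate = 84.23%

84.23%


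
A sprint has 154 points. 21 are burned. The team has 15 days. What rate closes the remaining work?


Formula: Required rate = Remaining points / Days left
Remaining = 154 - 21 = 133 points
Required rate = 133 / 15 = 8.87 points/day

8.87 points/day


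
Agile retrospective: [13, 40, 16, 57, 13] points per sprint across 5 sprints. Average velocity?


Formula: Avg velocity = Total points / Number of sprints
Points: [13, 40, 16, 57, 13]
Sum = 13 + 40 + 16 + 57 + 13 = 139
Avg velocity = 139 / 5 = 27.8 points/sprint

27.8 points/sprint


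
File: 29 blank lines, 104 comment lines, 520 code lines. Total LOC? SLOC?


Total LOC = blank + comment + code
Total LOC = 29 + 104 + 520 = 653
SLOC (source only) = code = 520

Total LOC: 653, SLOC: 520


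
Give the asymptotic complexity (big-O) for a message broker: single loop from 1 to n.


Reasoning: one pass through n items
Complexity: O(n)

O(n)


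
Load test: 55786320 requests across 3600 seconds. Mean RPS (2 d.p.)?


Formula: throughput = requests / seconds
throughput = 55786320 / 3600
throughput = 15496.2 requests/second

15496.2 requests/second


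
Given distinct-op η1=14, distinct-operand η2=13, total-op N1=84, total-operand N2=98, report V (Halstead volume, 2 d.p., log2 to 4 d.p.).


Formula: V = N * log2(η), where N = N1 + N2 and η = η1 + η2
η = 14 + 13 = 27
N = 84 + 98 = 182
log2(27) ≈ 4.7549
V = 182 * 4.7549 = 865.39

865.39


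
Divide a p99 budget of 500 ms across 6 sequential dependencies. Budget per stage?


Formula: per_stage = total_budget / stages
per_stage = 500 / 6
per_stage = 83.33 ms

83.33 ms


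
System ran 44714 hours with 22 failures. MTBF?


Formula: MTBF = Total operating time / Number of failures
MTBF = 44714 / 22
MTBF = 2032.45 hours

2032.45 hours


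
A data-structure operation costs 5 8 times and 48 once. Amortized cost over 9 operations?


Formula: Amortized cost = Total cost / Operations
Total cost = (8 * 5) + (1 * 48)
Total cost = 40 + 48 = 88
Amortized = 88 / 9 = 9.7778

9.7778


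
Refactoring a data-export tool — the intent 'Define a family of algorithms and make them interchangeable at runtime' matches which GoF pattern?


This matches the Strategy pattern

Strategy


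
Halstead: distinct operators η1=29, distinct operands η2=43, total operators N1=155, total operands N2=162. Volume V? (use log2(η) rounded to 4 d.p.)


Formula: V = N * log2(η), where N = N1 + N2 and η = η1 + η2
η = 29 + 43 = 72
N = 155 + 162 = 317
log2(72) ≈ 6.1699
V = 317 * 6.1699 = 1955.86

1955.86


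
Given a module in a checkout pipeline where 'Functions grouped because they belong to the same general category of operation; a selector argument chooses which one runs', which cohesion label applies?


Reasoning: Grouped by category of activity, not by data or sequence
Type: Logical cohesion

Logical cohesion


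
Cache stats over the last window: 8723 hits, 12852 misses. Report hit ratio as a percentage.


Formula: hit rate = hits / (hits + misses) * 100
hit rate = 8723 / (8723 + 12852) * 100
hit rate = 8723 / 21575 * 100
hit rate = 40.43%

40.43%


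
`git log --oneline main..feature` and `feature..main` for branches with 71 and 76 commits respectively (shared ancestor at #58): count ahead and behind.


Common ancestor: commit #58
feature commits after divergence: 71 - 58 = 13
main commits after divergence: 76 - 58 = 18
feature is 13 commits ahead of main
main is 18 commits ahead of feature

feature ahead: 13, main ahead: 18


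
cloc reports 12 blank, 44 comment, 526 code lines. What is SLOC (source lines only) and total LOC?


Total LOC = blank + comment + code
Total LOC = 12 + 44 + 526 = 582
SLOC (source only) = code = 526

Total LOC: 582, SLOC: 526


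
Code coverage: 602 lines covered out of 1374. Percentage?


Coverage = covered / total * 100
Coverage = 602 / 1374 * 100
Coverage = 43.81%

43.81%


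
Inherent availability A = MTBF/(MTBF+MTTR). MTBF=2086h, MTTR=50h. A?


Availability = MTBF / (MTBF + MTTR)
Availability = 2086 / (2086 + 50)
Availability = 2086 / 2136
Availability = 97.6592%

97.6592%


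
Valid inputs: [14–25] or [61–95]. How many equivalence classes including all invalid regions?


Valid ranges: [14,25] and [61,95]
Class 1: x < 14 — invalid
Class 2: 14 ≤ x ≤ 25 — valid
Class 3: 25 < x < 61 — invalid (gap between ranges)
Class 4: 61 ≤ x ≤ 95 — valid
Class 5: x > 95 — invalid
Total equivalence classes: 5

5 equivalence classes


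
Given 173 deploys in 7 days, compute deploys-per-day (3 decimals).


Formula: deployments per day = releases / days
= 173 / 7
= 24.714 deploys/day
(equivalently, 173.0 deploys/week)

24.714 deploys/day


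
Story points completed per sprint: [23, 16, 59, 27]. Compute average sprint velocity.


Formula: Avg velocity = Total points / Number of sprints
Points: [23, 16, 59, 27]
Sum = 23 + 16 + 59 + 27 = 125
Avg velocity = 125 / 4 = 31.25 points/sprint

31.25 points/sprint


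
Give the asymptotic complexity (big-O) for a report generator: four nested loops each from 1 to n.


Reasoning: four levels of nesting
Complexity: O(n^4)

O(n^4)


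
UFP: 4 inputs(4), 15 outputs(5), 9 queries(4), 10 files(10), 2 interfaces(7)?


UFP = EI*4 + EO*5 + EQ*4 + ILF*10 + EIF*7
UFP = 4*4 + 15*5 + 9*4 + 10*10 + 2*7
UFP = 16 + 75 + 36 + 100 + 14
UFP = 241

241


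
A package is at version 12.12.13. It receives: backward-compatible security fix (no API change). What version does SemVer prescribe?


Current: 12.12.13
Change category: 'backward-compatible security fix (no API change)' → patch bump
SemVer rule: patch bump → increment PATCH (MAJOR and MINOR unchanged)
New: 12.12.14

12.12.14


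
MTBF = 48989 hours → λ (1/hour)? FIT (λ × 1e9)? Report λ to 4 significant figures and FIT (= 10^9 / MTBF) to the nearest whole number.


Formula: λ = 1 / MTBF; FIT = λ × 1e9 = 1e9 / MTBF
λ = 1 / 48989 ≈ 2.041e-05 failures/hour
FIT = 1e9 / 48989 ≈ 20413 failures per 1e9 hours (nearest whole number)

λ = 2.041e-05 /h, FIT = 20413


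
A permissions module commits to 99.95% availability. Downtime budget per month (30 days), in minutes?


Formula: allowed downtime = period * (100 - SLA) / 100
Period (month (30 days)) = 43200 minutes
Unavailability fraction = (100 - 99.95) / 100
Allowed downtime = 43200 * (100 - 99.95) / 100
Allowed downtime = 21.6 minutes

21.6 minutes


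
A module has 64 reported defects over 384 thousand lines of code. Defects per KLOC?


Defect density = defects / KLOC
Defect density = 64 / 384
Defect density = 0.167 defects/KLOC

0.167 defects/KLOC


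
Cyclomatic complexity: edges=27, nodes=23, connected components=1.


Formula: V(G) = E - N + 2P
V(G) = 27 - 23 + 2*1
V(G) = 4 + 2
V(G) = 6

6


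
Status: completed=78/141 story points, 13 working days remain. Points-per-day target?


Formula: Required rate = Remaining points / Days left
Remaining = 141 - 78 = 63 points
Required rate = 63 / 13 = 4.85 points/day

4.85 points/day


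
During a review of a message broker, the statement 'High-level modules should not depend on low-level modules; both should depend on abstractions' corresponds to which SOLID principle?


This describes the Dependency Inversion Principle (DIP)

Dependency Inversion Principle (DIP)


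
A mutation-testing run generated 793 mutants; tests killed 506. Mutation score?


Mutation score = killed / total * 100
Mutation score = 506 / 793 * 100
Mutation score = 63.81%

63.81%


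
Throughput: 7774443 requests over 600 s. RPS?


Formula: throughput = requests / seconds
throughput = 7774443 / 600
throughput = 12957.41 requests/second

12957.41 requests/second


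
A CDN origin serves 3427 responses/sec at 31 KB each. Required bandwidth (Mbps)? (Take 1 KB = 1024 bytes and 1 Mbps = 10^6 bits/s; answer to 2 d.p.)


Formula: Mbps = payload_bytes * RPS * 8 / 1e6
Payload per request = 31 KB = 31 * 1024 = 31744 bytes
Total bytes/sec = 31744 * 3427 = 108786688
Total bits/sec = 108786688 * 8 = 870293504
Mbps = 870293504 / 1e6 = 870.29

870.29 Mbps


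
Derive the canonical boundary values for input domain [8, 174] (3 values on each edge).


Range: [8, 174]
Boundaries: just below min, min, min+1, max-1, max, just above max
Values: [7, 8, 9, 173, 174, 175]

[7, 8, 9, 173, 174, 175]


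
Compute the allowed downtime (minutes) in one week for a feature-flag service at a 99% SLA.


Formula: allowed downtime = period * (100 - SLA) / 100
Period (week) = 10080 minutes
Unavailability fraction = (100 - 99.0) / 100
Allowed downtime = 10080 * (100 - 99.0) / 100
Allowed downtime = 100.8 minutes

100.8 minutes


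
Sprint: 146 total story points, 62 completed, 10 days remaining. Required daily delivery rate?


Formula: Required rate = Remaining points / Days left
Remaining = 146 - 62 = 84 points
Required rate = 84 / 10 = 8.4 points/day

8.4 points/day


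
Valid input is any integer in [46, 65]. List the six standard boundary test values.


Range: [46, 65]
Boundaries: just below min, min, min+1, max-1, max, just above max
Values: [45, 46, 47, 64, 65, 66]

[45, 46, 47, 64, 65, 66]


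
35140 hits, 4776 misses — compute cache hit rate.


Formula: hit rate = hits / (hits + misses) * 100
hit rate = 35140 / (35140 + 4776) * 100
hit rate = 35140 / 39916 * 100
hit rate = 88.03%

88.03%


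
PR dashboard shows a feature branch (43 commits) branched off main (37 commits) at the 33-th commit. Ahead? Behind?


Common ancestor: commit #33
feature commits after divergence: 43 - 33 = 10
main commits after divergence: 37 - 33 = 4
feature is 10 commits ahead of main
main is 4 commits ahead of feature

feature ahead: 10, main ahead: 4


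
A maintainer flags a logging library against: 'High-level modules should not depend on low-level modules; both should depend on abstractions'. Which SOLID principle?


This describes the Dependency Inversion Principle (DIP)

Dependency Inversion Principle (DIP)


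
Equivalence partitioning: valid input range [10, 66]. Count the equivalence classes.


Valid range: [10, 66]
Class 1: x < 10 — invalid
Class 2: 10 ≤ x ≤ 66 — valid
Class 3: x > 66 — invalid
Total equivalence classes: 3

3 equivalence classes


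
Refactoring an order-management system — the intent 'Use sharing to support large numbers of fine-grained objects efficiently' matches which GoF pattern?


This matches the Flyweight pattern

Flyweight


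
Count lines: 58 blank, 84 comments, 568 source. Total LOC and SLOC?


Total LOC = blank + comment + code
Total LOC = 58 + 84 + 568 = 710
SLOC (source only) = code = 568

Total LOC: 710, SLOC: 568


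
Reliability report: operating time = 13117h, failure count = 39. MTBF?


Formula: MTBF = Total operating time / Number of failures
MTBF = 13117 / 39
MTBF = 336.33 hours

336.33 hours


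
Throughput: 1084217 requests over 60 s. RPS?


Formula: throughput = requests / seconds
throughput = 1084217 / 60
throughput = 18070.28 requests/second

18070.28 requests/second


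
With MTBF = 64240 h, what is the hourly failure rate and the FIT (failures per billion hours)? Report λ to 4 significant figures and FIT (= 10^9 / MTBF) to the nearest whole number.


Formula: λ = 1 / MTBF; FIT = λ × 1e9 = 1e9 / MTBF
λ = 1 / 64240 ≈ 1.557e-05 failures/hour
FIT = 1e9 / 64240 ≈ 15567 failures per 1e9 hours (nearest whole number)

λ = 1.557e-05 /h, FIT = 15567


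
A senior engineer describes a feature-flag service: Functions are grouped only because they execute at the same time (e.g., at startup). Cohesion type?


Reasoning: Related by timing only
Type: Temporal cohesion

Temporal cohesion


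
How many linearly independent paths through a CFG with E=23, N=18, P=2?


Formula: V(G) = E - N + 2P
V(G) = 23 - 18 + 2*2
V(G) = 5 + 4
V(G) = 9

9


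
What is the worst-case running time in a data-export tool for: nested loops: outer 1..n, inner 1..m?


Reasoning: product of independent bounds
Complexity: O(n*m)

O(n*m)


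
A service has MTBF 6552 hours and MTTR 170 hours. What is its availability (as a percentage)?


Availability = MTBF / (MTBF + MTTR)
Availability = 6552 / (6552 + 170)
Availability = 6552 / 6722
Availability = 97.471%

97.471%


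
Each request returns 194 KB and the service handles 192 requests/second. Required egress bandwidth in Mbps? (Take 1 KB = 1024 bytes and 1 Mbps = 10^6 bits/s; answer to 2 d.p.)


Formula: Mbps = payload_bytes * RPS * 8 / 1e6
Payload per request = 194 KB = 194 * 1024 = 198656 bytes
Total bytes/sec = 198656 * 192 = 38141952
Total bits/sec = 38141952 * 8 = 305135616
Mbps = 305135616 / 1e6 = 305.14

305.14 Mbps
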